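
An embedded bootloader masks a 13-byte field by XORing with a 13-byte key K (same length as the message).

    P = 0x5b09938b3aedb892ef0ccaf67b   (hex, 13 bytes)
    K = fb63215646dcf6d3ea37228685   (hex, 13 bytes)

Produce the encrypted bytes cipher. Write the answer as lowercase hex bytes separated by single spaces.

a0 6a b2 dd 7c 31 4e 41 05 3b e8 70 fe

byte 0: 5b ⊕ fb = a0
byte 1: 09 ⊕ 63 = 6a
byte 2: 93 ⊕ 21 = b2
byte 3: 8b ⊕ 56 = dd
byte 4: 3a ⊕ 46 = 7c
byte 5: ed ⊕ dc = 31
byte 6: b8 ⊕ f6 = 4e
byte 7: 92 ⊕ d3 = 41
byte 8: ef ⊕ ea = 05
byte 9: 0c ⊕ 37 = 3b
byte 10: ca ⊕ 22 = e8
byte 11: f6 ⊕ 86 = 70
byte 12: 7b ⊕ 85 = fe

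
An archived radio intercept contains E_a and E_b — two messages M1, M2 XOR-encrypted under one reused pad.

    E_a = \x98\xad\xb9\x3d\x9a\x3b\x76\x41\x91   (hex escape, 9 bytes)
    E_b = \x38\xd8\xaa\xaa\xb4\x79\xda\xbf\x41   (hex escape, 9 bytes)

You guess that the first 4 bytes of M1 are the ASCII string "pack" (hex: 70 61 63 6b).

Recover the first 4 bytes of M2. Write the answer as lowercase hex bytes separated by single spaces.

First, E_a ⊕ E_b = (M1 ⊕ K) ⊕ (M2 ⊕ K) = M1 ⊕ M2, so the key drops out. Then M2 = (M1 ⊕ M2) ⊕ M1 over the first 4 bytes.
byte 0: (98 ^ 38) ^ 70 = a0 ^ 70 = d0
byte 1: (ad ^ d8) ^ 61 = 75 ^ 61 = 14
byte 2: (b9 ^ aa) ^ 63 = 13 ^ 63 = 70
byte 3: (3d ^ aa) ^ 6b = 97 ^ 6b = fc

d0 14 70 fc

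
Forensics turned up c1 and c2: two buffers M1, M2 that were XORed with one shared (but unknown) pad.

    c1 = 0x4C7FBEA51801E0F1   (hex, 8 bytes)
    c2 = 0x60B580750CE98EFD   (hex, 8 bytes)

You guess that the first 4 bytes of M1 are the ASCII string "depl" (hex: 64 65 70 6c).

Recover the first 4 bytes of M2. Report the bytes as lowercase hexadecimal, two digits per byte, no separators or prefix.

48af4ebc

First, c1 ⊕ c2 = (M1 ⊕ K) ⊕ (M2 ⊕ K) = M1 ⊕ M2, so the key drops out. Then M2 = (M1 ⊕ M2) ⊕ M1 over the first 4 bytes.
byte 0: (4c ⊕ 60) ⊕ 64 = 2c ⊕ 64 = 48
byte 1: (7f ⊕ b5) ⊕ 65 = ca ⊕ 65 = af
byte 2: (be ⊕ 80) ⊕ 70 = 3e ⊕ 70 = 4e
byte 3: (a5 ⊕ 75) ⊕ 6c = d0 ⊕ 6c = bc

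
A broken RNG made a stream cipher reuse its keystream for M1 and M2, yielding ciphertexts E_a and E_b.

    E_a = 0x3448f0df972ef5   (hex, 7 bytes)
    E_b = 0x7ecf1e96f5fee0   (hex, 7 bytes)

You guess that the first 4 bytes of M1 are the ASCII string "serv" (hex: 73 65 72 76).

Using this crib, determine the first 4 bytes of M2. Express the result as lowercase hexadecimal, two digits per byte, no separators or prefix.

First, E_a ⊕ E_b = (M1 ⊕ K) ⊕ (M2 ⊕ K) = M1 ⊕ M2, so the key drops out. Then M2 = (M1 ⊕ M2) ⊕ M1 over the first 4 bytes.
byte 0: (34 ⊕ 7e) ⊕ 73 = 4a ⊕ 73 = 39
byte 1: (48 ⊕ cf) ⊕ 65 = 87 ⊕ 65 = e2
byte 2: (f0 ⊕ 1e) ⊕ 72 = ee ⊕ 72 = 9c
byte 3: (df ⊕ 96) ⊕ 76 = 49 ⊕ 76 = 3f

39e29c3f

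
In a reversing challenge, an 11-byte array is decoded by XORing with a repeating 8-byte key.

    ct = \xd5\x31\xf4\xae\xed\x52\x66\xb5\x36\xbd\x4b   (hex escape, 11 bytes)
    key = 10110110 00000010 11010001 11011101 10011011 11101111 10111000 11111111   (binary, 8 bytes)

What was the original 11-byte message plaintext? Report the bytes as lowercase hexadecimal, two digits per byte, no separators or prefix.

The 8-byte key repeats, so the effective keystream is b6 02 d1 dd 9b ef b8 ff b6 02 d1.
byte 0: 11010101 xor 10110110 = 01100011
byte 1: 00110001 xor 00000010 = 00110011
byte 2: 11110100 xor 11010001 = 00100101
byte 3: 10101110 xor 11011101 = 01110011
byte 4: 11101101 xor 10011011 = 01110110
byte 5: 01010010 xor 11101111 = 10111101
byte 6: 01100110 xor 10111000 = 11011110
byte 7: 10110101 xor 11111111 = 01001010
byte 8: 00110110 xor 10110110 = 10000000
byte 9: 10111101 xor 00000010 = 10111111
byte 10: 01001011 xor 11010001 = 10011010

6333257376bdde4a80bf9a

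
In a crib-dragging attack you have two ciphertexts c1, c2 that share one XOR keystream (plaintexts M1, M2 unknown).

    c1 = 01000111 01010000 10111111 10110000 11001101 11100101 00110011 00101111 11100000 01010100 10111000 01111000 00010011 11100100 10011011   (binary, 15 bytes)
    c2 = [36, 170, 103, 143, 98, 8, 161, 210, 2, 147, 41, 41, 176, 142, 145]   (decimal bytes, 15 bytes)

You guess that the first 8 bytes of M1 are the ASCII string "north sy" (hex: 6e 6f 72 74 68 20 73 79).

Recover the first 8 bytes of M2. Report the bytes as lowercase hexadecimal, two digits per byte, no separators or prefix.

First, c1 ⊕ c2 = (M1 ⊕ K) ⊕ (M2 ⊕ K) = M1 ⊕ M2, so the key drops out. Then M2 = (M1 ⊕ M2) ⊕ M1 over the first 8 bytes.
byte 0: (47 ^ 24) ^ 6e = 63 ^ 6e = 0d
byte 1: (50 ^ aa) ^ 6f = fa ^ 6f = 95
byte 2: (bf ^ 67) ^ 72 = d8 ^ 72 = aa
byte 3: (b0 ^ 8f) ^ 74 = 3f ^ 74 = 4b
byte 4: (cd ^ 62) ^ 68 = af ^ 68 = c7
byte 5: (e5 ^ 08) ^ 20 = ed ^ 20 = cd
byte 6: (33 ^ a1) ^ 73 = 92 ^ 73 = e1
byte 7: (2f ^ d2) ^ 79 = fd ^ 79 = 84

0d95aa4bc7cde184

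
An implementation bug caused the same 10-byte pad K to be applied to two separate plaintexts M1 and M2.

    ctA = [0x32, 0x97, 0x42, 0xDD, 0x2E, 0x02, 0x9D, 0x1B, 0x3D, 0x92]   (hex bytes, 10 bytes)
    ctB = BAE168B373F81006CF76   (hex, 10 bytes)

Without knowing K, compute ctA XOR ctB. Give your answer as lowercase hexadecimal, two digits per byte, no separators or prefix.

ctA ⊕ ctB = (M1 ⊕ K) ⊕ (M2 ⊕ K) = M1 ⊕ M2 — the shared key cancels under XOR.
00110010 xor 10111010 = 10001000
10010111 xor 11100001 = 01110110
01000010 xor 01101000 = 00101010
11011101 xor 10110011 = 01101110
00101110 xor 01110011 = 01011101
00000010 xor 11111000 = 11111010
10011101 xor 00010000 = 10001101
00011011 xor 00000110 = 00011101
00111101 xor 11001111 = 11110010
10010010 xor 01110110 = 11100100

88762a6e5dfa8d1df2e4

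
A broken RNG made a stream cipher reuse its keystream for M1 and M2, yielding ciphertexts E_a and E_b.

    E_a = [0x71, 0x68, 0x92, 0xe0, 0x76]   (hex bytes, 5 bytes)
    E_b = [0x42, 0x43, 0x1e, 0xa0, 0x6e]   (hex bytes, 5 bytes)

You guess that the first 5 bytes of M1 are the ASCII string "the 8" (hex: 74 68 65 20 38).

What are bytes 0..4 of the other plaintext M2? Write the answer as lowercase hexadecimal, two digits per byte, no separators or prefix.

First, E_a ⊕ E_b = (M1 ⊕ K) ⊕ (M2 ⊕ K) = M1 ⊕ M2, so the key drops out. Then M2 = (M1 ⊕ M2) ⊕ M1 over the first 5 bytes.
byte 0: (71 ^ 42) ^ 74 = 33 ^ 74 = 47
byte 1: (68 ^ 43) ^ 68 = 2b ^ 68 = 43
byte 2: (92 ^ 1e) ^ 65 = 8c ^ 65 = e9
byte 3: (e0 ^ a0) ^ 20 = 40 ^ 20 = 60
byte 4: (76 ^ 6e) ^ 38 = 18 ^ 38 = 20

4743e96020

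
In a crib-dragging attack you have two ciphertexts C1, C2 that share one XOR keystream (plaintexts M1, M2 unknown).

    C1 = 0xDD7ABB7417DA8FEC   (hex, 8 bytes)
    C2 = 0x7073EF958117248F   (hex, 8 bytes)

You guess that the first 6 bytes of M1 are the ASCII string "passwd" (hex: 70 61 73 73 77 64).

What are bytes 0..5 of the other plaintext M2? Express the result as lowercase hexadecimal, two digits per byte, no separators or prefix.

dd682792e1a9

First, C1 ⊕ C2 = (M1 ⊕ K) ⊕ (M2 ⊕ K) = M1 ⊕ M2, so the key drops out. Then M2 = (M1 ⊕ M2) ⊕ M1 over the first 6 bytes.
byte 0: (dd ^ 70) ^ 70 = ad ^ 70 = dd
byte 1: (7a ^ 73) ^ 61 = 09 ^ 61 = 68
byte 2: (bb ^ ef) ^ 73 = 54 ^ 73 = 27
byte 3: (74 ^ 95) ^ 73 = e1 ^ 73 = 92
byte 4: (17 ^ 81) ^ 77 = 96 ^ 77 = e1
byte 5: (da ^ 17) ^ 64 = cd ^ 64 = a9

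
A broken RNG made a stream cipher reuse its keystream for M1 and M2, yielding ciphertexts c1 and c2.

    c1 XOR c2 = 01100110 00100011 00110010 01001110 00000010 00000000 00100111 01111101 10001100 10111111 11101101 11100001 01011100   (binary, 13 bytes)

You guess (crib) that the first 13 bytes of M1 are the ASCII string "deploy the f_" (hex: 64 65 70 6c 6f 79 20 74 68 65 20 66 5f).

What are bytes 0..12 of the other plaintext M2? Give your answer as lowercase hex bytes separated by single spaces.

Since c1 ⊕ c2 = M1 ⊕ M2, XORing with the guessed M1 bytes yields the corresponding M2 bytes: M2 = (c1 ⊕ c2) ⊕ M1.
102 XOR 100 =   2
 35 XOR 101 =  70
 50 XOR 112 =  66
 78 XOR 108 =  34
  2 XOR 111 = 109
  0 XOR 121 = 121
 39 XOR  32 =   7
125 XOR 116 =   9
140 XOR 104 = 228
191 XOR 101 = 218
237 XOR  32 = 205
225 XOR 102 = 135
 92 XOR  95 =   3

02 46 42 22 6d 79 07 09 e4 da cd 87 03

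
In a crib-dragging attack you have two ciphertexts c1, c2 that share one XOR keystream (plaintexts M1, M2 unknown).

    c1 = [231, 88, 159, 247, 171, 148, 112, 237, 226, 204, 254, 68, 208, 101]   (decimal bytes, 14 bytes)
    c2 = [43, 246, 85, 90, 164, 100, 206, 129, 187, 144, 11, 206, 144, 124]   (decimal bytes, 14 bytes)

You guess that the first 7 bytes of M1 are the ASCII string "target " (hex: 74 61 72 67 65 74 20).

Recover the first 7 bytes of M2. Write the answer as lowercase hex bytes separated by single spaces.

b8 cf b8 ca 6a 84 9e

First, c1 ⊕ c2 = (M1 ⊕ K) ⊕ (M2 ⊕ K) = M1 ⊕ M2, so the key drops out. Then M2 = (M1 ⊕ M2) ⊕ M1 over the first 7 bytes.
byte 0: (e7 ^ 2b) ^ 74 = cc ^ 74 = b8
byte 1: (58 ^ f6) ^ 61 = ae ^ 61 = cf
byte 2: (9f ^ 55) ^ 72 = ca ^ 72 = b8
byte 3: (f7 ^ 5a) ^ 67 = ad ^ 67 = ca
byte 4: (ab ^ a4) ^ 65 = 0f ^ 65 = 6a
byte 5: (94 ^ 64) ^ 74 = f0 ^ 74 = 84
byte 6: (70 ^ ce) ^ 20 = be ^ 20 = 9e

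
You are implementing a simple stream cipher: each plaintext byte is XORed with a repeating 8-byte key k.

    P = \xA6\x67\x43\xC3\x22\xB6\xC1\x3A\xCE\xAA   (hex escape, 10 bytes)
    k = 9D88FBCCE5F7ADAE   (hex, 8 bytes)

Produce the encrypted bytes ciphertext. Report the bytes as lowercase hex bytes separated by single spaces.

3b ef b8 0f c7 41 6c 94 53 22

The 8-byte key repeats, so the effective keystream is 9d 88 fb cc e5 f7 ad ae 9d 88.
byte 0: a6 XOR 9d = 3b
byte 1: 67 XOR 88 = ef
byte 2: 43 XOR fb = b8
byte 3: c3 XOR cc = 0f
byte 4: 22 XOR e5 = c7
byte 5: b6 XOR f7 = 41
byte 6: c1 XOR ad = 6c
byte 7: 3a XOR ae = 94
byte 8: ce XOR 9d = 53
byte 9: aa XOR 88 = 22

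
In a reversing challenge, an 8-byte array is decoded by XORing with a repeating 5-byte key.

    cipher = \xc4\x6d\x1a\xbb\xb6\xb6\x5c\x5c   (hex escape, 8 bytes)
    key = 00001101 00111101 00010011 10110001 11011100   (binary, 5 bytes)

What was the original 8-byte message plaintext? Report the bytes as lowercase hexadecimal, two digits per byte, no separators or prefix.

The 5-byte key repeats, so the effective keystream is 0d 3d 13 b1 dc 0d 3d 13.
byte 0: 196 ⊕  13 = 201
byte 1: 109 ⊕  61 =  80
byte 2:  26 ⊕  19 =   9
byte 3: 187 ⊕ 177 =  10
byte 4: 182 ⊕ 220 = 106
byte 5: 182 ⊕  13 = 187
byte 6:  92 ⊕  61 =  97
byte 7:  92 ⊕  19 =  79

c950090a6abb614f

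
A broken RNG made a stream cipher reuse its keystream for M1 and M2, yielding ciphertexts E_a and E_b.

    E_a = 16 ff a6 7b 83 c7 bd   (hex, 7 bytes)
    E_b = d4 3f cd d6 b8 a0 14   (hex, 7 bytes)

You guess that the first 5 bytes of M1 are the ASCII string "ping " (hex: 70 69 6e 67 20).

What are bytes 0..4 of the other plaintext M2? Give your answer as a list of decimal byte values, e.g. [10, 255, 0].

[178, 169, 5, 202, 27]

First, E_a ⊕ E_b = (M1 ⊕ K) ⊕ (M2 ⊕ K) = M1 ⊕ M2, so the key drops out. Then M2 = (M1 ⊕ M2) ⊕ M1 over the first 5 bytes.
byte 0: (16 xor d4) xor 70 = c2 xor 70 = b2
byte 1: (ff xor 3f) xor 69 = c0 xor 69 = a9
byte 2: (a6 xor cd) xor 6e = 6b xor 6e = 05
byte 3: (7b xor d6) xor 67 = ad xor 67 = ca
byte 4: (83 xor b8) xor 20 = 3b xor 20 = 1b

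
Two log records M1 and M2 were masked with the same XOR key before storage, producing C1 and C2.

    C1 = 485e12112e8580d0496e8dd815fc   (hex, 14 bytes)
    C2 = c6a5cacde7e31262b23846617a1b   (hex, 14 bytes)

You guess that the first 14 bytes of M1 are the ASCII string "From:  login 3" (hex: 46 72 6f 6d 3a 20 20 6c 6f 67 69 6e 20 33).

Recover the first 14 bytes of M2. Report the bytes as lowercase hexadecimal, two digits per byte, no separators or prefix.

First, C1 ⊕ C2 = (M1 ⊕ K) ⊕ (M2 ⊕ K) = M1 ⊕ M2, so the key drops out. Then M2 = (M1 ⊕ M2) ⊕ M1 over the first 14 bytes.
byte 0: (48 xor c6) xor 46 = 8e xor 46 = c8
byte 1: (5e xor a5) xor 72 = fb xor 72 = 89
byte 2: (12 xor ca) xor 6f = d8 xor 6f = b7
byte 3: (11 xor cd) xor 6d = dc xor 6d = b1
byte 4: (2e xor e7) xor 3a = c9 xor 3a = f3
byte 5: (85 xor e3) xor 20 = 66 xor 20 = 46
byte 6: (80 xor 12) xor 20 = 92 xor 20 = b2
byte 7: (d0 xor 62) xor 6c = b2 xor 6c = de
byte 8: (49 xor b2) xor 6f = fb xor 6f = 94
byte 9: (6e xor 38) xor 67 = 56 xor 67 = 31
byte 10: (8d xor 46) xor 69 = cb xor 69 = a2
byte 11: (d8 xor 61) xor 6e = b9 xor 6e = d7
byte 12: (15 xor 7a) xor 20 = 6f xor 20 = 4f
byte 13: (fc xor 1b) xor 33 = e7 xor 33 = d4

c889b7b1f346b2de9431a2d74fd4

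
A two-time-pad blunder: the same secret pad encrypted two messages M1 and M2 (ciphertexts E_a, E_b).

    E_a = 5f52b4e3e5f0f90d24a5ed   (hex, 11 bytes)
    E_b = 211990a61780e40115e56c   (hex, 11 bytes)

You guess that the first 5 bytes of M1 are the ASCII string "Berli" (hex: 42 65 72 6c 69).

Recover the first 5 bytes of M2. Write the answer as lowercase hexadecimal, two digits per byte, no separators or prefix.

3c2e56299b

First, E_a ⊕ E_b = (M1 ⊕ K) ⊕ (M2 ⊕ K) = M1 ⊕ M2, so the key drops out. Then M2 = (M1 ⊕ M2) ⊕ M1 over the first 5 bytes.
byte 0: (5f XOR 21) XOR 42 = 7e XOR 42 = 3c
byte 1: (52 XOR 19) XOR 65 = 4b XOR 65 = 2e
byte 2: (b4 XOR 90) XOR 72 = 24 XOR 72 = 56
byte 3: (e3 XOR a6) XOR 6c = 45 XOR 6c = 29
byte 4: (e5 XOR 17) XOR 69 = f2 XOR 69 = 9b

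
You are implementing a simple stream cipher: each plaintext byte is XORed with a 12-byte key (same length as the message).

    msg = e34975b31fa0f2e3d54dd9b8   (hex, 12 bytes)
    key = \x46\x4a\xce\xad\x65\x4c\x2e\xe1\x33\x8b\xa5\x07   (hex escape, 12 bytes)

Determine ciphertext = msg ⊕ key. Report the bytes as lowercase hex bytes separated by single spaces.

e3 xor 46 = a5
49 xor 4a = 03
75 xor ce = bb
b3 xor ad = 1e
1f xor 65 = 7a
a0 xor 4c = ec
f2 xor 2e = dc
e3 xor e1 = 02
d5 xor 33 = e6
4d xor 8b = c6
d9 xor a5 = 7c
b8 xor 07 = bf

a5 03 bb 1e 7a ec dc 02 e6 c6 7c bf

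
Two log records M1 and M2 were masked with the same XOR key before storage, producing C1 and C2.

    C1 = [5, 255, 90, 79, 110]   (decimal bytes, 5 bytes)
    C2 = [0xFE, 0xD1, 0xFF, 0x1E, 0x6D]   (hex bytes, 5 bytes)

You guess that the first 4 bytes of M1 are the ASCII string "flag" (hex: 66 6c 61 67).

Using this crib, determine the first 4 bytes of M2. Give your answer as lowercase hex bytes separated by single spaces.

9d 42 c4 36

First, C1 ⊕ C2 = (M1 ⊕ K) ⊕ (M2 ⊕ K) = M1 ⊕ M2, so the key drops out. Then M2 = (M1 ⊕ M2) ⊕ M1 over the first 4 bytes.
byte 0: (05 xor fe) xor 66 = fb xor 66 = 9d
byte 1: (ff xor d1) xor 6c = 2e xor 6c = 42
byte 2: (5a xor ff) xor 61 = a5 xor 61 = c4
byte 3: (4f xor 1e) xor 67 = 51 xor 67 = 36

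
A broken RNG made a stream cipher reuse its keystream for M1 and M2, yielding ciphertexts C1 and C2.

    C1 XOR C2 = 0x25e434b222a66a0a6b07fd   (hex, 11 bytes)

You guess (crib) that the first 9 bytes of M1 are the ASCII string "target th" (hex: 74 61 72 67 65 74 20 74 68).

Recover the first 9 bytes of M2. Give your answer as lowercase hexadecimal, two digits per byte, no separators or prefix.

518546d547d24a7e03

Since C1 ⊕ C2 = M1 ⊕ M2, XORing with the guessed M1 bytes yields the corresponding M2 bytes: M2 = (C1 ⊕ C2) ⊕ M1.
25 ^ 74 = 51
e4 ^ 61 = 85
34 ^ 72 = 46
b2 ^ 67 = d5
22 ^ 65 = 47
a6 ^ 74 = d2
6a ^ 20 = 4a
0a ^ 74 = 7e
6b ^ 68 = 03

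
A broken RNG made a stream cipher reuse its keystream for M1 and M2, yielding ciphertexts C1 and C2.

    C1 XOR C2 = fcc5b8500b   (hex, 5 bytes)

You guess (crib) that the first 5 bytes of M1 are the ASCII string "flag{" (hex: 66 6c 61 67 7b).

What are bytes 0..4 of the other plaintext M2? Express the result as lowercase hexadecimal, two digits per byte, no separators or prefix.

Since C1 ⊕ C2 = M1 ⊕ M2, XORing with the guessed M1 bytes yields the corresponding M2 bytes: M2 = (C1 ⊕ C2) ⊕ M1.
11111100 ^ 01100110 = 10011010
11000101 ^ 01101100 = 10101001
10111000 ^ 01100001 = 11011001
01010000 ^ 01100111 = 00110111
00001011 ^ 01111011 = 01110000

9aa9d93770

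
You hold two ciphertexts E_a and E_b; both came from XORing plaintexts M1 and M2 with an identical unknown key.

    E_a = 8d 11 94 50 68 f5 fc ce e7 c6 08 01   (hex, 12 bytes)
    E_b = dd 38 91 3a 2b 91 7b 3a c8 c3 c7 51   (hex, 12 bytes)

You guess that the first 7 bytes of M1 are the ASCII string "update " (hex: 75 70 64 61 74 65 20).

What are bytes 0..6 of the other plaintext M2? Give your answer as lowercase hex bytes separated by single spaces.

25 59 61 0b 37 01 a7

First, E_a ⊕ E_b = (M1 ⊕ K) ⊕ (M2 ⊕ K) = M1 ⊕ M2, so the key drops out. Then M2 = (M1 ⊕ M2) ⊕ M1 over the first 7 bytes.
byte 0: (8d ^ dd) ^ 75 = 50 ^ 75 = 25
byte 1: (11 ^ 38) ^ 70 = 29 ^ 70 = 59
byte 2: (94 ^ 91) ^ 64 = 05 ^ 64 = 61
byte 3: (50 ^ 3a) ^ 61 = 6a ^ 61 = 0b
byte 4: (68 ^ 2b) ^ 74 = 43 ^ 74 = 37
byte 5: (f5 ^ 91) ^ 65 = 64 ^ 65 = 01
byte 6: (fc ^ 7b) ^ 20 = 87 ^ 20 = a7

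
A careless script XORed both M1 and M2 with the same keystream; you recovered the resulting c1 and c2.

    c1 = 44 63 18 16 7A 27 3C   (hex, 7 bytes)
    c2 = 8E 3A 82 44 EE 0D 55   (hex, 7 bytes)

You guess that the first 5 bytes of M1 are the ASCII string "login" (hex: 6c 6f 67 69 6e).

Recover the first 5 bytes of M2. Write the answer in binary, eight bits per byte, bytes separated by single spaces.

First, c1 ⊕ c2 = (M1 ⊕ K) ⊕ (M2 ⊕ K) = M1 ⊕ M2, so the key drops out. Then M2 = (M1 ⊕ M2) ⊕ M1 over the first 5 bytes.
byte 0: (44 ^ 8e) ^ 6c = ca ^ 6c = a6
byte 1: (63 ^ 3a) ^ 6f = 59 ^ 6f = 36
byte 2: (18 ^ 82) ^ 67 = 9a ^ 67 = fd
byte 3: (16 ^ 44) ^ 69 = 52 ^ 69 = 3b
byte 4: (7a ^ ee) ^ 6e = 94 ^ 6e = fa

10100110 00110110 11111101 00111011 11111010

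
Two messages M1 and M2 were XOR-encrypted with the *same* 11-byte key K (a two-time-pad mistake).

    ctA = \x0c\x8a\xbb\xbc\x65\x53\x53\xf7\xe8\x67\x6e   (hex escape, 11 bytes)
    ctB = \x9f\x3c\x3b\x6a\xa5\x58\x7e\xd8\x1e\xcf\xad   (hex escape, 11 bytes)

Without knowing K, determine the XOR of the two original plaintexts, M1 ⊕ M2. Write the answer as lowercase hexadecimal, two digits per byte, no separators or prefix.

ctA ⊕ ctB = (M1 ⊕ K) ⊕ (M2 ⊕ K) = M1 ⊕ M2 — the shared key cancels under XOR.
0c xor 9f = 93
8a xor 3c = b6
bb xor 3b = 80
bc xor 6a = d6
65 xor a5 = c0
53 xor 58 = 0b
53 xor 7e = 2d
f7 xor d8 = 2f
e8 xor 1e = f6
67 xor cf = a8
6e xor ad = c3

93b680d6c00b2d2ff6a8c3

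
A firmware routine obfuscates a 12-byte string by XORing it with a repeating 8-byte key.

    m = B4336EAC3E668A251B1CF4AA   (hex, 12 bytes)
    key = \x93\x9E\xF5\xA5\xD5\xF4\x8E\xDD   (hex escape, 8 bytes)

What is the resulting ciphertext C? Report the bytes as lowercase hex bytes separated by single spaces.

27 ad 9b 09 eb 92 04 f8 88 82 01 0f

The 8-byte key repeats, so the effective keystream is 93 9e f5 a5 d5 f4 8e dd 93 9e f5 a5.
byte 0: b4 XOR 93 = 27
byte 1: 33 XOR 9e = ad
byte 2: 6e XOR f5 = 9b
byte 3: ac XOR a5 = 09
byte 4: 3e XOR d5 = eb
byte 5: 66 XOR f4 = 92
byte 6: 8a XOR 8e = 04
byte 7: 25 XOR dd = f8
byte 8: 1b XOR 93 = 88
byte 9: 1c XOR 9e = 82
byte 10: f4 XOR f5 = 01
byte 11: aa XOR a5 = 0f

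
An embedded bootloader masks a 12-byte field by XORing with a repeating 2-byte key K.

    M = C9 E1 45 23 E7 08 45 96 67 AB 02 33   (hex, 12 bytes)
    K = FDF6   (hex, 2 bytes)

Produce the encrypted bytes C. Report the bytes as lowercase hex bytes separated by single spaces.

34 17 b8 d5 1a fe b8 60 9a 5d ff c5

The 2-byte key repeats, so the effective keystream is fd f6 fd f6 fd f6 fd f6 fd f6 fd f6.
byte 0: c9 xor fd = 34
byte 1: e1 xor f6 = 17
byte 2: 45 xor fd = b8
byte 3: 23 xor f6 = d5
byte 4: e7 xor fd = 1a
byte 5: 08 xor f6 = fe
byte 6: 45 xor fd = b8
byte 7: 96 xor f6 = 60
byte 8: 67 xor fd = 9a
byte 9: ab xor f6 = 5d
byte 10: 02 xor fd = ff
byte 11: 33 xor f6 = c5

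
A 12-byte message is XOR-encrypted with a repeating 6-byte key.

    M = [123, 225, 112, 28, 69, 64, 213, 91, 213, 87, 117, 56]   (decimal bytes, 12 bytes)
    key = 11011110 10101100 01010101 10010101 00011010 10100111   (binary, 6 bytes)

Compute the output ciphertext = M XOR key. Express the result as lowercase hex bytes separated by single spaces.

The 6-byte key repeats, so the effective keystream is de ac 55 95 1a a7 de ac 55 95 1a a7.
byte 0: 7b XOR de = a5
byte 1: e1 XOR ac = 4d
byte 2: 70 XOR 55 = 25
byte 3: 1c XOR 95 = 89
byte 4: 45 XOR 1a = 5f
byte 5: 40 XOR a7 = e7
byte 6: d5 XOR de = 0b
byte 7: 5b XOR ac = f7
byte 8: d5 XOR 55 = 80
byte 9: 57 XOR 95 = c2
byte 10: 75 XOR 1a = 6f
byte 11: 38 XOR a7 = 9f

a5 4d 25 89 5f e7 0b f7 80 c2 6f 9f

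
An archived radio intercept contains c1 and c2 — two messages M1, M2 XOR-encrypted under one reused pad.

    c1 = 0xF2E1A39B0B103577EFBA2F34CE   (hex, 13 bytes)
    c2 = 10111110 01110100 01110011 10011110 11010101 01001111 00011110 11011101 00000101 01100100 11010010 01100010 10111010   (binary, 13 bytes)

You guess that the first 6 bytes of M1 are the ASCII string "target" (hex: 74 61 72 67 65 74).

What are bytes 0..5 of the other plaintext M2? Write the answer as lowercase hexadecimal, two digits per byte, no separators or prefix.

First, c1 ⊕ c2 = (M1 ⊕ K) ⊕ (M2 ⊕ K) = M1 ⊕ M2, so the key drops out. Then M2 = (M1 ⊕ M2) ⊕ M1 over the first 6 bytes.
byte 0: (f2 xor be) xor 74 = 4c xor 74 = 38
byte 1: (e1 xor 74) xor 61 = 95 xor 61 = f4
byte 2: (a3 xor 73) xor 72 = d0 xor 72 = a2
byte 3: (9b xor 9e) xor 67 = 05 xor 67 = 62
byte 4: (0b xor d5) xor 65 = de xor 65 = bb
byte 5: (10 xor 4f) xor 74 = 5f xor 74 = 2b

38f4a262bb2b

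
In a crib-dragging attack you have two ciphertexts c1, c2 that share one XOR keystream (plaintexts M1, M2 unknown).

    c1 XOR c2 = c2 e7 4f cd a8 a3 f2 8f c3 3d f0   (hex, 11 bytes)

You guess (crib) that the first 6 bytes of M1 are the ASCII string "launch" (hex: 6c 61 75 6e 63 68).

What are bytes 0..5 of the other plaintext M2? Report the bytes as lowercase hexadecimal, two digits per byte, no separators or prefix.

ae863aa3cbcb

Since c1 ⊕ c2 = M1 ⊕ M2, XORing with the guessed M1 bytes yields the corresponding M2 bytes: M2 = (c1 ⊕ c2) ⊕ M1.
byte 0: c2 ⊕ 6c = ae
byte 1: e7 ⊕ 61 = 86
byte 2: 4f ⊕ 75 = 3a
byte 3: cd ⊕ 6e = a3
byte 4: a8 ⊕ 63 = cb
byte 5: a3 ⊕ 68 = cb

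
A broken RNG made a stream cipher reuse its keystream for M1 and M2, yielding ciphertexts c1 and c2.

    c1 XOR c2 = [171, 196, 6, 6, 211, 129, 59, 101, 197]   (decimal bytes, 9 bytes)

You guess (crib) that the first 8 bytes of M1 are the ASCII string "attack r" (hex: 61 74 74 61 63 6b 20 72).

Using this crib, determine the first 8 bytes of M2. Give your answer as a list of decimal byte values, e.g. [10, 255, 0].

Since c1 ⊕ c2 = M1 ⊕ M2, XORing with the guessed M1 bytes yields the corresponding M2 bytes: M2 = (c1 ⊕ c2) ⊕ M1.
byte 0: ab ⊕ 61 = ca
byte 1: c4 ⊕ 74 = b0
byte 2: 06 ⊕ 74 = 72
byte 3: 06 ⊕ 61 = 67
byte 4: d3 ⊕ 63 = b0
byte 5: 81 ⊕ 6b = ea
byte 6: 3b ⊕ 20 = 1b
byte 7: 65 ⊕ 72 = 17

[202, 176, 114, 103, 176, 234, 27, 23]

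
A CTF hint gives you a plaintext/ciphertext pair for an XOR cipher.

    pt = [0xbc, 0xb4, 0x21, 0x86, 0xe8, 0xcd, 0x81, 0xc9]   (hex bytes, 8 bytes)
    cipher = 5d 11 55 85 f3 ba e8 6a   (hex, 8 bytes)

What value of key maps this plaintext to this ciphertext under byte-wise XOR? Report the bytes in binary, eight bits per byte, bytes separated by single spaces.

Since cipher = pt ⊕ key, XORing both sides with pt gives key = pt ⊕ cipher.
byte 0: bc XOR 5d = e1
byte 1: b4 XOR 11 = a5
byte 2: 21 XOR 55 = 74
byte 3: 86 XOR 85 = 03
byte 4: e8 XOR f3 = 1b
byte 5: cd XOR ba = 77
byte 6: 81 XOR e8 = 69
byte 7: c9 XOR 6a = a3

11100001 10100101 01110100 00000011 00011011 01110111 01101001 10100011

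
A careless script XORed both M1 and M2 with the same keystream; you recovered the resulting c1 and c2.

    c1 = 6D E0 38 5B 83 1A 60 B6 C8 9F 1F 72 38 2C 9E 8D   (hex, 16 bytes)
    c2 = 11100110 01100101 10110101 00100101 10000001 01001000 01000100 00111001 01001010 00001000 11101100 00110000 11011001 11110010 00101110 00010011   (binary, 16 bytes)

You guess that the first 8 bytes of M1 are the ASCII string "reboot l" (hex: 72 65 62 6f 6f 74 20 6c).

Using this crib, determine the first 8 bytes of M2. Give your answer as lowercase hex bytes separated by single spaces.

First, c1 ⊕ c2 = (M1 ⊕ K) ⊕ (M2 ⊕ K) = M1 ⊕ M2, so the key drops out. Then M2 = (M1 ⊕ M2) ⊕ M1 over the first 8 bytes.
byte 0: (6d XOR e6) XOR 72 = 8b XOR 72 = f9
byte 1: (e0 XOR 65) XOR 65 = 85 XOR 65 = e0
byte 2: (38 XOR b5) XOR 62 = 8d XOR 62 = ef
byte 3: (5b XOR 25) XOR 6f = 7e XOR 6f = 11
byte 4: (83 XOR 81) XOR 6f = 02 XOR 6f = 6d
byte 5: (1a XOR 48) XOR 74 = 52 XOR 74 = 26
byte 6: (60 XOR 44) XOR 20 = 24 XOR 20 = 04
byte 7: (b6 XOR 39) XOR 6c = 8f XOR 6c = e3

f9 e0 ef 11 6d 26 04 e3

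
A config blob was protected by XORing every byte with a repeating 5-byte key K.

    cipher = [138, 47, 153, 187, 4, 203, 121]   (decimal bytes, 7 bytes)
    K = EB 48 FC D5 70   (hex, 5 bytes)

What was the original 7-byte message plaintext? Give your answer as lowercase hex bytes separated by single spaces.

61 67 65 6e 74 20 31

The 5-byte key repeats, so the effective keystream is eb 48 fc d5 70 eb 48.
byte 0: 138 xor 235 =  97
byte 1:  47 xor  72 = 103
byte 2: 153 xor 252 = 101
byte 3: 187 xor 213 = 110
byte 4:   4 xor 112 = 116
byte 5: 203 xor 235 =  32
byte 6: 121 xor  72 =  49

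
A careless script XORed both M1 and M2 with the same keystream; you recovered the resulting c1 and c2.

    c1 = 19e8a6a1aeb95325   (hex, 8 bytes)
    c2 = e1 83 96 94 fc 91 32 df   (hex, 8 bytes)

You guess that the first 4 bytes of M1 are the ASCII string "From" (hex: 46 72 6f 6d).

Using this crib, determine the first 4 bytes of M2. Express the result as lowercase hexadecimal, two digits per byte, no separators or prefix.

First, c1 ⊕ c2 = (M1 ⊕ K) ⊕ (M2 ⊕ K) = M1 ⊕ M2, so the key drops out. Then M2 = (M1 ⊕ M2) ⊕ M1 over the first 4 bytes.
byte 0: (19 XOR e1) XOR 46 = f8 XOR 46 = be
byte 1: (e8 XOR 83) XOR 72 = 6b XOR 72 = 19
byte 2: (a6 XOR 96) XOR 6f = 30 XOR 6f = 5f
byte 3: (a1 XOR 94) XOR 6d = 35 XOR 6d = 58

be195f58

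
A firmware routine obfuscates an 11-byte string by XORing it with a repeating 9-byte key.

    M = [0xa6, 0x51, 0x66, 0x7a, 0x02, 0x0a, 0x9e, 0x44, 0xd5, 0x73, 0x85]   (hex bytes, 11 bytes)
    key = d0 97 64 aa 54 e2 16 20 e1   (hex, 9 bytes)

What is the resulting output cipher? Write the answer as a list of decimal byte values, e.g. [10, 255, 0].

The 9-byte key repeats, so the effective keystream is d0 97 64 aa 54 e2 16 20 e1 d0 97.
byte 0: a6 ⊕ d0 = 76
byte 1: 51 ⊕ 97 = c6
byte 2: 66 ⊕ 64 = 02
byte 3: 7a ⊕ aa = d0
byte 4: 02 ⊕ 54 = 56
byte 5: 0a ⊕ e2 = e8
byte 6: 9e ⊕ 16 = 88
byte 7: 44 ⊕ 20 = 64
byte 8: d5 ⊕ e1 = 34
byte 9: 73 ⊕ d0 = a3
byte 10: 85 ⊕ 97 = 12

[118, 198, 2, 208, 86, 232, 136, 100, 52, 163, 18]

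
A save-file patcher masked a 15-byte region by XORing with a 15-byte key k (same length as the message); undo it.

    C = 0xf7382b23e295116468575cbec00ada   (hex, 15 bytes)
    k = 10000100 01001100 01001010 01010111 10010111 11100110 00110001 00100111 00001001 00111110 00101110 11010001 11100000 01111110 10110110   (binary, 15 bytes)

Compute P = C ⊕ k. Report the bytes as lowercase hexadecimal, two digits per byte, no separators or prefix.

f7 ⊕ 84 = 73
38 ⊕ 4c = 74
2b ⊕ 4a = 61
23 ⊕ 57 = 74
e2 ⊕ 97 = 75
95 ⊕ e6 = 73
11 ⊕ 31 = 20
64 ⊕ 27 = 43
68 ⊕ 09 = 61
57 ⊕ 3e = 69
5c ⊕ 2e = 72
be ⊕ d1 = 6f
c0 ⊕ e0 = 20
0a ⊕ 7e = 74
da ⊕ b6 = 6c

73746174757320436169726f20746c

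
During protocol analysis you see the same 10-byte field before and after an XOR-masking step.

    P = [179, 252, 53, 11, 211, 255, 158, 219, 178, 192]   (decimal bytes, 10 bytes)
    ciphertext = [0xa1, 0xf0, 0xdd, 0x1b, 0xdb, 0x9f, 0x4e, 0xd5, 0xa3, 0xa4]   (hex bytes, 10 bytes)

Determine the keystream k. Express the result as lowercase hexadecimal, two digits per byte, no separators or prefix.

120ce8100860d00e1164

Since ciphertext = P ⊕ k, XORing both sides with P gives k = P ⊕ ciphertext.
b3 ^ a1 = 12
fc ^ f0 = 0c
35 ^ dd = e8
0b ^ 1b = 10
d3 ^ db = 08
ff ^ 9f = 60
9e ^ 4e = d0
db ^ d5 = 0e
b2 ^ a3 = 11
c0 ^ a4 = 64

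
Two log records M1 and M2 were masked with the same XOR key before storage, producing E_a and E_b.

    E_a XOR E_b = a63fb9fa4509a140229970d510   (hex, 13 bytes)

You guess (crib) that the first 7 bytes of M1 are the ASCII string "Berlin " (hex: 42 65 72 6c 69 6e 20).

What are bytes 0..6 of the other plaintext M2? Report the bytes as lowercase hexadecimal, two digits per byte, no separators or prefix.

Since E_a ⊕ E_b = M1 ⊕ M2, XORing with the guessed M1 bytes yields the corresponding M2 bytes: M2 = (E_a ⊕ E_b) ⊕ M1.
byte 0: a6 XOR 42 = e4
byte 1: 3f XOR 65 = 5a
byte 2: b9 XOR 72 = cb
byte 3: fa XOR 6c = 96
byte 4: 45 XOR 69 = 2c
byte 5: 09 XOR 6e = 67
byte 6: a1 XOR 20 = 81

e45acb962c6781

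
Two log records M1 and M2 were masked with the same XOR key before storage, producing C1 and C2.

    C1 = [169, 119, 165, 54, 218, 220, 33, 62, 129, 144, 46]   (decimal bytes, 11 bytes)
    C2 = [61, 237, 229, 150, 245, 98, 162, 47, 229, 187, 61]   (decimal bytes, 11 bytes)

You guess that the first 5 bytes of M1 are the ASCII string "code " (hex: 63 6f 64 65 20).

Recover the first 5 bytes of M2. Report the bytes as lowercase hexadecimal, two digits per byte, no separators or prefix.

First, C1 ⊕ C2 = (M1 ⊕ K) ⊕ (M2 ⊕ K) = M1 ⊕ M2, so the key drops out. Then M2 = (M1 ⊕ M2) ⊕ M1 over the first 5 bytes.
byte 0: (a9 XOR 3d) XOR 63 = 94 XOR 63 = f7
byte 1: (77 XOR ed) XOR 6f = 9a XOR 6f = f5
byte 2: (a5 XOR e5) XOR 64 = 40 XOR 64 = 24
byte 3: (36 XOR 96) XOR 65 = a0 XOR 65 = c5
byte 4: (da XOR f5) XOR 20 = 2f XOR 20 = 0f

f7f524c50f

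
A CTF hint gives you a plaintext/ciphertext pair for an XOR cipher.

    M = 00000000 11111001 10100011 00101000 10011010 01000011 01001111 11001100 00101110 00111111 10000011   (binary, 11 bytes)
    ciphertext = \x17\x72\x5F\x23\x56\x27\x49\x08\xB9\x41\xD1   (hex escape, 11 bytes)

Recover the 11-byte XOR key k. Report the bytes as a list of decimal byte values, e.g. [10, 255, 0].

[23, 139, 252, 11, 204, 100, 6, 196, 151, 126, 82]

Since ciphertext = M ⊕ k, XORing both sides with M gives k = M ⊕ ciphertext.
byte 0: 00 XOR 17 = 17
byte 1: f9 XOR 72 = 8b
byte 2: a3 XOR 5f = fc
byte 3: 28 XOR 23 = 0b
byte 4: 9a XOR 56 = cc
byte 5: 43 XOR 27 = 64
byte 6: 4f XOR 49 = 06
byte 7: cc XOR 08 = c4
byte 8: 2e XOR b9 = 97
byte 9: 3f XOR 41 = 7e
byte 10: 83 XOR d1 = 52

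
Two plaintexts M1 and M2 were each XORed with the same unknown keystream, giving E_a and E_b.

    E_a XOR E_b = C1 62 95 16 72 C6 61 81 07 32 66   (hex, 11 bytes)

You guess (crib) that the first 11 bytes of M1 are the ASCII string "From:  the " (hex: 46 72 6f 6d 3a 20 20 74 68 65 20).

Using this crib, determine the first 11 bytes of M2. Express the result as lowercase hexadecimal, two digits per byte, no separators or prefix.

Since E_a ⊕ E_b = M1 ⊕ M2, XORing with the guessed M1 bytes yields the corresponding M2 bytes: M2 = (E_a ⊕ E_b) ⊕ M1.
193 xor  70 = 135
 98 xor 114 =  16
149 xor 111 = 250
 22 xor 109 = 123
114 xor  58 =  72
198 xor  32 = 230
 97 xor  32 =  65
129 xor 116 = 245
  7 xor 104 = 111
 50 xor 101 =  87
102 xor  32 =  70

8710fa7b48e641f56f5746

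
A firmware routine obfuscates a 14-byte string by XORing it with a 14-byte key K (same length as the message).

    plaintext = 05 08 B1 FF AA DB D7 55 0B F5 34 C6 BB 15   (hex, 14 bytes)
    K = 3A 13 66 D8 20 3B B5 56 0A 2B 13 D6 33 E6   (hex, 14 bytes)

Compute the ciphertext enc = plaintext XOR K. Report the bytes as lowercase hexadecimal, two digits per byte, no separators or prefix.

3f1bd7278ae0620301de271088f3

05 ^ 3a = 3f
08 ^ 13 = 1b
b1 ^ 66 = d7
ff ^ d8 = 27
aa ^ 20 = 8a
db ^ 3b = e0
d7 ^ b5 = 62
55 ^ 56 = 03
0b ^ 0a = 01
f5 ^ 2b = de
34 ^ 13 = 27
c6 ^ d6 = 10
bb ^ 33 = 88
15 ^ e6 = f3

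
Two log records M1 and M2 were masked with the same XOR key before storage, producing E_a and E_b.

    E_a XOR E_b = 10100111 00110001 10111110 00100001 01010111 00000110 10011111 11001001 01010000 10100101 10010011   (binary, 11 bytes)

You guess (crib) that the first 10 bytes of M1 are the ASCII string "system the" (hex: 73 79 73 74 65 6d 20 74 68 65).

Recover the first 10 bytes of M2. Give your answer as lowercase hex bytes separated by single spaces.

Since E_a ⊕ E_b = M1 ⊕ M2, XORing with the guessed M1 bytes yields the corresponding M2 bytes: M2 = (E_a ⊕ E_b) ⊕ M1.
a7 ^ 73 = d4
31 ^ 79 = 48
be ^ 73 = cd
21 ^ 74 = 55
57 ^ 65 = 32
06 ^ 6d = 6b
9f ^ 20 = bf
c9 ^ 74 = bd
50 ^ 68 = 38
a5 ^ 65 = c0

d4 48 cd 55 32 6b bf bd 38 c0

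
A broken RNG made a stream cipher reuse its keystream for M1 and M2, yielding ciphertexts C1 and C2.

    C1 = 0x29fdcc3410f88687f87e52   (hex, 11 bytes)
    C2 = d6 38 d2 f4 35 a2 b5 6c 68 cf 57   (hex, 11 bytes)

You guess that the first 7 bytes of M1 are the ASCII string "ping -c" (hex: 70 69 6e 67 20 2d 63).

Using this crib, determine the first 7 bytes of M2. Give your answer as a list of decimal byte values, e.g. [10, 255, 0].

First, C1 ⊕ C2 = (M1 ⊕ K) ⊕ (M2 ⊕ K) = M1 ⊕ M2, so the key drops out. Then M2 = (M1 ⊕ M2) ⊕ M1 over the first 7 bytes.
byte 0: (29 XOR d6) XOR 70 = ff XOR 70 = 8f
byte 1: (fd XOR 38) XOR 69 = c5 XOR 69 = ac
byte 2: (cc XOR d2) XOR 6e = 1e XOR 6e = 70
byte 3: (34 XOR f4) XOR 67 = c0 XOR 67 = a7
byte 4: (10 XOR 35) XOR 20 = 25 XOR 20 = 05
byte 5: (f8 XOR a2) XOR 2d = 5a XOR 2d = 77
byte 6: (86 XOR b5) XOR 63 = 33 XOR 63 = 50

[143, 172, 112, 167, 5, 119, 80]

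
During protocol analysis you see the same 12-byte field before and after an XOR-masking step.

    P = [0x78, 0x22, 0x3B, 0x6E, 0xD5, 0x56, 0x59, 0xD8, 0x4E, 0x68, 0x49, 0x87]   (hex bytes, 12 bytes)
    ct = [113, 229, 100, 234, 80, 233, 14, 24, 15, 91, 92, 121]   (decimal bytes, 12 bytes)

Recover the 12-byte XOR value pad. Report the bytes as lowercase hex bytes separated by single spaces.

Since ct = P ⊕ pad, XORing both sides with P gives pad = P ⊕ ct.
byte 0: 78 ⊕ 71 = 09
byte 1: 22 ⊕ e5 = c7
byte 2: 3b ⊕ 64 = 5f
byte 3: 6e ⊕ ea = 84
byte 4: d5 ⊕ 50 = 85
byte 5: 56 ⊕ e9 = bf
byte 6: 59 ⊕ 0e = 57
byte 7: d8 ⊕ 18 = c0
byte 8: 4e ⊕ 0f = 41
byte 9: 68 ⊕ 5b = 33
byte 10: 49 ⊕ 5c = 15
byte 11: 87 ⊕ 79 = fe

09 c7 5f 84 85 bf 57 c0 41 33 15 fe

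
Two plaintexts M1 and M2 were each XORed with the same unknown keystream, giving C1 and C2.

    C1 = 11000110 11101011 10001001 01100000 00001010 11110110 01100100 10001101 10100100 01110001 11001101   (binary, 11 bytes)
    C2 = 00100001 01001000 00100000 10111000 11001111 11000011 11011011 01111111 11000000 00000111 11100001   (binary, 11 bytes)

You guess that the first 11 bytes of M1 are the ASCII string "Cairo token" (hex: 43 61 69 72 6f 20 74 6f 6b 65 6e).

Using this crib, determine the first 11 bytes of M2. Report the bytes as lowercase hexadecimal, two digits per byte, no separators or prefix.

First, C1 ⊕ C2 = (M1 ⊕ K) ⊕ (M2 ⊕ K) = M1 ⊕ M2, so the key drops out. Then M2 = (M1 ⊕ M2) ⊕ M1 over the first 11 bytes.
byte 0: (c6 ⊕ 21) ⊕ 43 = e7 ⊕ 43 = a4
byte 1: (eb ⊕ 48) ⊕ 61 = a3 ⊕ 61 = c2
byte 2: (89 ⊕ 20) ⊕ 69 = a9 ⊕ 69 = c0
byte 3: (60 ⊕ b8) ⊕ 72 = d8 ⊕ 72 = aa
byte 4: (0a ⊕ cf) ⊕ 6f = c5 ⊕ 6f = aa
byte 5: (f6 ⊕ c3) ⊕ 20 = 35 ⊕ 20 = 15
byte 6: (64 ⊕ db) ⊕ 74 = bf ⊕ 74 = cb
byte 7: (8d ⊕ 7f) ⊕ 6f = f2 ⊕ 6f = 9d
byte 8: (a4 ⊕ c0) ⊕ 6b = 64 ⊕ 6b = 0f
byte 9: (71 ⊕ 07) ⊕ 65 = 76 ⊕ 65 = 13
byte 10: (cd ⊕ e1) ⊕ 6e = 2c ⊕ 6e = 42

a4c2c0aaaa15cb9d0f1342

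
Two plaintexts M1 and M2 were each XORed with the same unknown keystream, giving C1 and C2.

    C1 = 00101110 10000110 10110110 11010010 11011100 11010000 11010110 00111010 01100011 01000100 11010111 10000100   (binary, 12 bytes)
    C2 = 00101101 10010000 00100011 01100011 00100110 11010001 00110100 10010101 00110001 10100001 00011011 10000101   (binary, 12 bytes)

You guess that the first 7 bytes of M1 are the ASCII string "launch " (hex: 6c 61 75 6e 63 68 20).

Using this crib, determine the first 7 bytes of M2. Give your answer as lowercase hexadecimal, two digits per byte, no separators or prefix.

6f77e0df9969c2

First, C1 ⊕ C2 = (M1 ⊕ K) ⊕ (M2 ⊕ K) = M1 ⊕ M2, so the key drops out. Then M2 = (M1 ⊕ M2) ⊕ M1 over the first 7 bytes.
byte 0: (2e ^ 2d) ^ 6c = 03 ^ 6c = 6f
byte 1: (86 ^ 90) ^ 61 = 16 ^ 61 = 77
byte 2: (b6 ^ 23) ^ 75 = 95 ^ 75 = e0
byte 3: (d2 ^ 63) ^ 6e = b1 ^ 6e = df
byte 4: (dc ^ 26) ^ 63 = fa ^ 63 = 99
byte 5: (d0 ^ d1) ^ 68 = 01 ^ 68 = 69
byte 6: (d6 ^ 34) ^ 20 = e2 ^ 20 = c2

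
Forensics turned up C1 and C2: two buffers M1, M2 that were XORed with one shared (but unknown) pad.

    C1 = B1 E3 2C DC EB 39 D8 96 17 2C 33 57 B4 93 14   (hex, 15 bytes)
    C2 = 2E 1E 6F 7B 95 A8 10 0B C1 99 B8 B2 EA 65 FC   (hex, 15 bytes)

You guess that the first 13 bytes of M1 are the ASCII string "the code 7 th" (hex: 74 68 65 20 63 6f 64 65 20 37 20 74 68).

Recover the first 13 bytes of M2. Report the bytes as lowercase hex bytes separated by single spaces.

First, C1 ⊕ C2 = (M1 ⊕ K) ⊕ (M2 ⊕ K) = M1 ⊕ M2, so the key drops out. Then M2 = (M1 ⊕ M2) ⊕ M1 over the first 13 bytes.
byte 0: (b1 ^ 2e) ^ 74 = 9f ^ 74 = eb
byte 1: (e3 ^ 1e) ^ 68 = fd ^ 68 = 95
byte 2: (2c ^ 6f) ^ 65 = 43 ^ 65 = 26
byte 3: (dc ^ 7b) ^ 20 = a7 ^ 20 = 87
byte 4: (eb ^ 95) ^ 63 = 7e ^ 63 = 1d
byte 5: (39 ^ a8) ^ 6f = 91 ^ 6f = fe
byte 6: (d8 ^ 10) ^ 64 = c8 ^ 64 = ac
byte 7: (96 ^ 0b) ^ 65 = 9d ^ 65 = f8
byte 8: (17 ^ c1) ^ 20 = d6 ^ 20 = f6
byte 9: (2c ^ 99) ^ 37 = b5 ^ 37 = 82
byte 10: (33 ^ b8) ^ 20 = 8b ^ 20 = ab
byte 11: (57 ^ b2) ^ 74 = e5 ^ 74 = 91
byte 12: (b4 ^ ea) ^ 68 = 5e ^ 68 = 36

eb 95 26 87 1d fe ac f8 f6 82 ab 91 36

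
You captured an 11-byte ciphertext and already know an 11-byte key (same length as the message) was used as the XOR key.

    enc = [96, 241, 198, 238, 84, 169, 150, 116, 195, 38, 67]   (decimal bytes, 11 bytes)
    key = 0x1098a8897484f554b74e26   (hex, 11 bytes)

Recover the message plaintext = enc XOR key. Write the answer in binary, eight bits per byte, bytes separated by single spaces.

XOR is its own inverse, so applying the key byte-wise gives the result directly.
60 XOR 10 = 70
f1 XOR 98 = 69
c6 XOR a8 = 6e
ee XOR 89 = 67
54 XOR 74 = 20
a9 XOR 84 = 2d
96 XOR f5 = 63
74 XOR 54 = 20
c3 XOR b7 = 74
26 XOR 4e = 68
43 XOR 26 = 65

01110000 01101001 01101110 01100111 00100000 00101101 01100011 00100000 01110100 01101000 01100101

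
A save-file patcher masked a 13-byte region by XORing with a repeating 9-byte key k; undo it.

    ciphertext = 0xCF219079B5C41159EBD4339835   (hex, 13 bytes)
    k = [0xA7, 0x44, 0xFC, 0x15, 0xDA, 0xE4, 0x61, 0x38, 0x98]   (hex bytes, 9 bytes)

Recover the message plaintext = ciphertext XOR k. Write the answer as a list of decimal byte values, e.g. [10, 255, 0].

[104, 101, 108, 108, 111, 32, 112, 97, 115, 115, 119, 100, 32]

The 9-byte key repeats, so the effective keystream is a7 44 fc 15 da e4 61 38 98 a7 44 fc 15.
byte 0: cf ⊕ a7 = 68
byte 1: 21 ⊕ 44 = 65
byte 2: 90 ⊕ fc = 6c
byte 3: 79 ⊕ 15 = 6c
byte 4: b5 ⊕ da = 6f
byte 5: c4 ⊕ e4 = 20
byte 6: 11 ⊕ 61 = 70
byte 7: 59 ⊕ 38 = 61
byte 8: eb ⊕ 98 = 73
byte 9: d4 ⊕ a7 = 73
byte 10: 33 ⊕ 44 = 77
byte 11: 98 ⊕ fc = 64
byte 12: 35 ⊕ 15 = 20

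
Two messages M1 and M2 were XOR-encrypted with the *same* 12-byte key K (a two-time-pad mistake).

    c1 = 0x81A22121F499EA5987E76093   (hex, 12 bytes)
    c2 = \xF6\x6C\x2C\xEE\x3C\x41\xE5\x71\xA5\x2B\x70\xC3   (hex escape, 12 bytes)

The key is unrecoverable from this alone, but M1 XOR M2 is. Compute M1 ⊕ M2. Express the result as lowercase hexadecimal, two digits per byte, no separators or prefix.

77ce0dcfc8d80f2822cc1050

c1 ⊕ c2 = (M1 ⊕ K) ⊕ (M2 ⊕ K) = M1 ⊕ M2 — the shared key cancels under XOR.
10000001 XOR 11110110 = 01110111
10100010 XOR 01101100 = 11001110
00100001 XOR 00101100 = 00001101
00100001 XOR 11101110 = 11001111
11110100 XOR 00111100 = 11001000
10011001 XOR 01000001 = 11011000
11101010 XOR 11100101 = 00001111
01011001 XOR 01110001 = 00101000
10000111 XOR 10100101 = 00100010
11100111 XOR 00101011 = 11001100
01100000 XOR 01110000 = 00010000
10010011 XOR 11000011 = 01010000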